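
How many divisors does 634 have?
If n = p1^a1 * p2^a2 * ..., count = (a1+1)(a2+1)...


634 = 2^1 × 317^1
d(634) = (1+1) × (1+1) = 4

4 divisors


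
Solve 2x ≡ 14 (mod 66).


GCD(2, 66) = 2 divides 14
Divide: 1x ≡ 7 (mod 33)
x ≡ 7 (mod 33)


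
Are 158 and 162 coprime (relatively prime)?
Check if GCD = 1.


Euclidean algorithm:
162 = 1 * 158 + 4
158 = 39 * 4 + 2
4 = 2 * 2 + 0
GCD(158, 162) = 2

No, not coprime (GCD = 2)


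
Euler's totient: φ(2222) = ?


2222 = 2 × 11 × 101
Prime factors: 2, 11, 101
φ(2222) = 2222 × (1-1/2) × (1-1/11) × (1-1/101)
= 2222 × 1/2 × 10/11 × 100/101 = 1000

φ(2222) = 1000


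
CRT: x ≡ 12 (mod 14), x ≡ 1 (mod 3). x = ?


M = 14*3 = 42
M1 = M/14 = 3, M2 = M/3 = 14
M1^(-1) mod 14 = 5, M2^(-1) mod 3 = 2
x = 12*3*5 + 1*14*2 = 208
208 mod 42 = 40
Check: 40 mod 14 = 12 ✓, 40 mod 3 = 1 ✓

x ≡ 40 (mod 42)


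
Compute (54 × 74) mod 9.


54 × 74 = 3996
3996 mod 9 = 0


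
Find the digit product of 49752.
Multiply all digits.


4 × 9 × 7 × 5 × 2 = 2520


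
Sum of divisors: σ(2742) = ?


Divisors of 2742: 1, 2, 3, 6, 457, 914, 1371, 2742
Sum = 1 + 2 + 3 + 6 + 457 + 914 + 1371 + 2742 = 5496

σ(2742) = 5496


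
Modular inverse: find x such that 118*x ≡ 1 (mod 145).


Use the extended Euclidean algorithm on (145, 118); each row r = 145*s + 118*t:
r=145, s=1, t=0
r=118, s=0, t=1
q=1: r=27, s=1, t=-1   [145*(1) + 118*(-1) = 27]
q=4: r=10, s=-4, t=5   [145*(-4) + 118*(5) = 10]
q=2: r=7, s=9, t=-11   [145*(9) + 118*(-11) = 7]
q=1: r=3, s=-13, t=16   [145*(-13) + 118*(16) = 3]
q=2: r=1, s=35, t=-43   [145*(35) + 118*(-43) = 1]
q=3: r=0, s=-118, t=145   [145*(-118) + 118*(145) = 0]
GCD = 1 with t = -43, so 118*(-43) ≡ 1 (mod 145)
Inverse = -43 mod 145 = 102
Check: 118 * 102 = 12036 ≡ 1 (mod 145)

118^(-1) ≡ 102 (mod 145)


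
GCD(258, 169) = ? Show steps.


258 = 1 * 169 + 89
169 = 1 * 89 + 80
89 = 1 * 80 + 9
80 = 8 * 9 + 8
9 = 1 * 8 + 1
8 = 8 * 1 + 0
GCD = 1


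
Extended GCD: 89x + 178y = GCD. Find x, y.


Tabular extended Euclidean (each row: r = 89*s + 178*t):
r=89, s=1, t=0
r=178, s=0, t=1
q=0: r=89, s=1, t=0   [89*(1) + 178*(0) = 89]
q=2: r=0, s=-2, t=1   [89*(-2) + 178*(1) = 0]
GCD = 89; from the row with r=89: x=1, y=0
Check: 89*(1) + 178*(0) = 89 + 0 = 89

GCD = 89, x = 1, y = 0


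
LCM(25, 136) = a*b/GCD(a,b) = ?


GCD(25, 136) = 1
LCM = 25*136/1 = 3400/1 = 3400

LCM = 3400


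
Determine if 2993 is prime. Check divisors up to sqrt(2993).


2993 / 41 = 73 (exact division)
2993 is NOT prime.

No, 2993 is not prime


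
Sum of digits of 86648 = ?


8 + 6 + 6 + 4 + 8 = 32


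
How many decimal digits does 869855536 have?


869855536 has 9 digits in base 10
floor(log10(869855536)) + 1 = floor(8.9394) + 1 = 9

9 digits (base 10)


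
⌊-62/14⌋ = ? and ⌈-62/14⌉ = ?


-62/14 = -4.4286
floor = -5
ceil = -4

floor = -5, ceil = -4


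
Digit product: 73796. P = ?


7 × 3 × 7 × 9 × 6 = 7938


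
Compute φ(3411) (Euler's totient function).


3411 = 3^2 × 379
Prime factors: 3, 379
φ(3411) = 3411 × (1-1/3) × (1-1/379)
= 3411 × 2/3 × 378/379 = 2268

φ(3411) = 2268


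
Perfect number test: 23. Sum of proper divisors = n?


Proper divisors of 23: 1
Sum = 1 = 1

No, 23 is not perfect (1 ≠ 23)


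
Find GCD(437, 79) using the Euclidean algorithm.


437 = 5 * 79 + 42
79 = 1 * 42 + 37
42 = 1 * 37 + 5
37 = 7 * 5 + 2
5 = 2 * 2 + 1
2 = 2 * 1 + 0
GCD = 1


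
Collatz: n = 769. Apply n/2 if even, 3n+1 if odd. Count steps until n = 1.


769 → 2308 → 1154 → 577 → 1732 → 866 → 433 → 1300 → 650 → 325 → 976 → 488 → 244 → 122 → 61 → 184 → 92 → 46 → 23 → 70 → 35 → 106 → 53 → 160 → 80 → 40 → 20 → 10 → 5 → 16 → 8 → 4 → 2 → 1
Total steps = 33

33 steps


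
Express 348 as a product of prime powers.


348 / 2 = 174
174 / 2 = 87
87 / 3 = 29
29 / 29 = 1
348 = 2^2 × 3 × 29


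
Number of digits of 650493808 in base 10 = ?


650493808 has 9 digits in base 10
floor(log10(650493808)) + 1 = floor(8.8132) + 1 = 9

9 digits (base 10)


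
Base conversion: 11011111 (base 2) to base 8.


11011111 (base 2) = 223 (decimal)
223 (decimal) = 337 (base 8)


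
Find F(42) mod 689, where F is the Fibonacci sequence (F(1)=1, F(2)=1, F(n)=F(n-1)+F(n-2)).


F(k) mod 689 for k=1..42:
1, 1, 2, 3, 5, 8, 13, 21, 34, 55, 89, 144, 233, 377, 610, 298, 219, 517, 47, 564, 611, 486, 408, 205, 613, 129, 53, 182, 235, 417, 652, 380, 343, 34, 377, 411, 99, 510, 609, 430, 350, 91
F(42) mod 689 = 91


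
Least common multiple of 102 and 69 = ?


GCD(102, 69) = 3
LCM = 102*69/3 = 7038/3 = 2346

LCM = 2346


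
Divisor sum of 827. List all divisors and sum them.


Divisors of 827: 1, 827
Sum = 1 + 827 = 828

σ(827) = 828


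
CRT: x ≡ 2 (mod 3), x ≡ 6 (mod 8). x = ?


M = 3*8 = 24
M1 = M/3 = 8, M2 = M/8 = 3
M1^(-1) mod 3 = 2, M2^(-1) mod 8 = 3
x = 2*8*2 + 6*3*3 = 86
86 mod 24 = 14
Check: 14 mod 3 = 2 ✓, 14 mod 8 = 6 ✓

x ≡ 14 (mod 24)


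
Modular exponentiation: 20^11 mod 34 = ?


20^1 mod 34 = 20
20^2 mod 34 = 26
20^3 mod 34 = 10
20^4 mod 34 = 30
20^5 mod 34 = 22
20^6 mod 34 = 32
20^7 mod 34 = 28
20^8 mod 34 = 16
20^9 mod 34 = 14
20^10 mod 34 = 8
20^11 mod 34 = 24


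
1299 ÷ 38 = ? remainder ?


1299 = 38 * 34 + 7
Check: 1292 + 7 = 1299

q = 34, r = 7


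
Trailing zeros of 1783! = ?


floor(1783/5) = 356
floor(1783/25) = 71
floor(1783/125) = 14
floor(1783/625) = 2
Total = 443

443 trailing zeros


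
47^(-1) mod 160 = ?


Use the extended Euclidean algorithm on (160, 47); each row r = 160*s + 47*t:
r=160, s=1, t=0
r=47, s=0, t=1
q=3: r=19, s=1, t=-3   [160*(1) + 47*(-3) = 19]
q=2: r=9, s=-2, t=7   [160*(-2) + 47*(7) = 9]
q=2: r=1, s=5, t=-17   [160*(5) + 47*(-17) = 1]
q=9: r=0, s=-47, t=160   [160*(-47) + 47*(160) = 0]
GCD = 1 with t = -17, so 47*(-17) ≡ 1 (mod 160)
Inverse = -17 mod 160 = 143
Check: 47 * 143 = 6721 ≡ 1 (mod 160)

47^(-1) ≡ 143 (mod 160)


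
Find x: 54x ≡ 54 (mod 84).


GCD(54, 84) = 6 divides 54
Divide: 9x ≡ 9 (mod 14)
x ≡ 1 (mod 14)


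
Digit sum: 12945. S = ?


1 + 2 + 9 + 4 + 5 = 21


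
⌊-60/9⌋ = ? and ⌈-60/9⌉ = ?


-60/9 = -6.6667
floor = -7
ceil = -6

floor = -7, ceil = -6


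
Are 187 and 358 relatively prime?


Euclidean algorithm:
358 = 1 * 187 + 171
187 = 1 * 171 + 16
171 = 10 * 16 + 11
16 = 1 * 11 + 5
11 = 2 * 5 + 1
5 = 5 * 1 + 0
GCD(187, 358) = 1

Yes, coprime (GCD = 1)


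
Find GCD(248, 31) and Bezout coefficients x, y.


Tabular extended Euclidean (each row: r = 248*s + 31*t):
r=248, s=1, t=0
r=31, s=0, t=1
q=8: r=0, s=1, t=-8   [248*(1) + 31*(-8) = 0]
GCD = 31; from the row with r=31: x=0, y=1
Check: 248*(0) + 31*(1) = 0 + 31 = 31

GCD = 31, x = 0, y = 1


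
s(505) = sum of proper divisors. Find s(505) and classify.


Proper divisors: 1, 5, 101
Sum = 1 + 5 + 101 = 107
107 < 505 → deficient

s(505) = 107 (deficient)


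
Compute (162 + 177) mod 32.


162 + 177 = 339
339 mod 32 = 19


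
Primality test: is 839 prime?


Check divisors up to sqrt(839) = 28.9655
No divisors found.
839 is prime.

Yes, 839 is prime


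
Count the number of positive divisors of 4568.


4568 = 2^3 × 571^1
d(4568) = (3+1) × (1+1) = 8

8 divisors


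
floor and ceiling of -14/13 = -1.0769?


-14/13 = -1.0769
floor = -2
ceil = -1

floor = -2, ceil = -1


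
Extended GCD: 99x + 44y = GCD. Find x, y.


Tabular extended Euclidean (each row: r = 99*s + 44*t):
r=99, s=1, t=0
r=44, s=0, t=1
q=2: r=11, s=1, t=-2   [99*(1) + 44*(-2) = 11]
q=4: r=0, s=-4, t=9   [99*(-4) + 44*(9) = 0]
GCD = 11; from the row with r=11: x=1, y=-2
Check: 99*(1) + 44*(-2) = 99 - 88 = 11

GCD = 11, x = 1, y = -2


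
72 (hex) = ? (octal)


72 (base 16) = 114 (decimal)
114 (decimal) = 162 (base 8)


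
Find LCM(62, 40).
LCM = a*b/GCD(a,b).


GCD(62, 40) = 2
LCM = 62*40/2 = 2480/2 = 1240

LCM = 1240


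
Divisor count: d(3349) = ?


3349 = 17^1 × 197^1
d(3349) = (1+1) × (1+1) = 4

4 divisors


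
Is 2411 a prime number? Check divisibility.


Check divisors up to sqrt(2411) = 49.1019
No divisors found.
2411 is prime.

Yes, 2411 is prime


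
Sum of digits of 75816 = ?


7 + 5 + 8 + 1 + 6 = 27


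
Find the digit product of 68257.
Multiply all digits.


6 × 8 × 2 × 5 × 7 = 3360


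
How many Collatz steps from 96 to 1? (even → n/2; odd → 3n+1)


96 → 48 → 24 → 12 → 6 → 3 → 10 → 5 → 16 → 8 → 4 → 2 → 1
Total steps = 12

12 steps


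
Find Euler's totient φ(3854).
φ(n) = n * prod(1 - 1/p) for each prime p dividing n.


3854 = 2 × 41 × 47
Prime factors: 2, 41, 47
φ(3854) = 3854 × (1-1/2) × (1-1/41) × (1-1/47)
= 3854 × 1/2 × 40/41 × 46/47 = 1840

φ(3854) = 1840


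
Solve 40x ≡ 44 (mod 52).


GCD(40, 52) = 4 divides 44
Divide: 10x ≡ 11 (mod 13)
x ≡ 5 (mod 13)


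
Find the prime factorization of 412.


412 / 2 = 206
206 / 2 = 103
103 / 103 = 1
412 = 2^2 × 103


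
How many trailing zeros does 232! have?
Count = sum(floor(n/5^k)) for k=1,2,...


floor(232/5) = 46
floor(232/25) = 9
floor(232/125) = 1
Total = 56

56 trailing zeros


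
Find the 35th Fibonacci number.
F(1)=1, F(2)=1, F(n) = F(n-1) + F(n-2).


Sequence: 1, 1, 2, 3, 5, 8, 13, 21, 34, 55, 89, 144, 233, 377, 610, 987, 1597, 2584, 4181, 6765, 10946, 17711, 28657, 46368, 75025, 121393, 196418, 317811, 514229, 832040, 1346269, 2178309, 3524578, 5702887, 9227465
F(35) = 9227465


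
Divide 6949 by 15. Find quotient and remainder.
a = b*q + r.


6949 = 15 * 463 + 4
Check: 6945 + 4 = 6949

q = 463, r = 4


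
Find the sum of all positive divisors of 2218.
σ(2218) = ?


Divisors of 2218: 1, 2, 1109, 2218
Sum = 1 + 2 + 1109 + 2218 = 3330

σ(2218) = 3330


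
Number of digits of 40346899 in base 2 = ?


40346899 in base 2 = 10011001111010010100010011
Number of digits = 26

26 digits (base 2)


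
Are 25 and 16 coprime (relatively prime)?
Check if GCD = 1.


Euclidean algorithm:
25 = 1 * 16 + 9
16 = 1 * 9 + 7
9 = 1 * 7 + 2
7 = 3 * 2 + 1
2 = 2 * 1 + 0
GCD(25, 16) = 1

Yes, coprime (GCD = 1)


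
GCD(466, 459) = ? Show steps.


466 = 1 * 459 + 7
459 = 65 * 7 + 4
7 = 1 * 4 + 3
4 = 1 * 3 + 1
3 = 3 * 1 + 0
GCD = 1


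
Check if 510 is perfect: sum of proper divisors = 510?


Proper divisors of 510: 1, 2, 3, 5, 6, 10, 15, 17, 30, 34, 51, 85, 102, 170, 255
Sum = 1 + 2 + 3 + 5 + 6 + 10 + 15 + 17 + 30 + 34 + 51 + 85 + 102 + 170 + 255 = 786

No, 510 is not perfect (786 ≠ 510)


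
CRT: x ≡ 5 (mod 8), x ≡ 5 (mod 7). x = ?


M = 8*7 = 56
M1 = M/8 = 7, M2 = M/7 = 8
M1^(-1) mod 8 = 7, M2^(-1) mod 7 = 1
x = 5*7*7 + 5*8*1 = 285
285 mod 56 = 5
Check: 5 mod 8 = 5 ✓, 5 mod 7 = 5 ✓

x ≡ 5 (mod 56)


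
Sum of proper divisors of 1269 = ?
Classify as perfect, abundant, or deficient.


Proper divisors: 1, 3, 9, 27, 47, 141, 423
Sum = 1 + 3 + 9 + 27 + 47 + 141 + 423 = 651
651 < 1269 → deficient

s(1269) = 651 (deficient)


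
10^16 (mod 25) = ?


10^1 mod 25 = 10
10^2 mod 25 = 0
10^3 mod 25 = 0
10^4 mod 25 = 0
10^5 mod 25 = 0
10^6 mod 25 = 0
10^7 mod 25 = 0
10^8 mod 25 = 0
10^9 mod 25 = 0
10^10 mod 25 = 0
10^11 mod 25 = 0
10^12 mod 25 = 0
10^13 mod 25 = 0
10^14 mod 25 = 0
10^15 mod 25 = 0
10^16 mod 25 = 0


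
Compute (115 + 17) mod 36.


115 + 17 = 132
132 mod 36 = 24


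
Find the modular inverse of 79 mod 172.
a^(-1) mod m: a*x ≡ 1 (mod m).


Use the extended Euclidean algorithm on (172, 79); each row r = 172*s + 79*t:
r=172, s=1, t=0
r=79, s=0, t=1
q=2: r=14, s=1, t=-2   [172*(1) + 79*(-2) = 14]
q=5: r=9, s=-5, t=11   [172*(-5) + 79*(11) = 9]
q=1: r=5, s=6, t=-13   [172*(6) + 79*(-13) = 5]
q=1: r=4, s=-11, t=24   [172*(-11) + 79*(24) = 4]
q=1: r=1, s=17, t=-37   [172*(17) + 79*(-37) = 1]
q=4: r=0, s=-79, t=172   [172*(-79) + 79*(172) = 0]
GCD = 1 with t = -37, so 79*(-37) ≡ 1 (mod 172)
Inverse = -37 mod 172 = 135
Check: 79 * 135 = 10665 ≡ 1 (mod 172)

79^(-1) ≡ 135 (mod 172)


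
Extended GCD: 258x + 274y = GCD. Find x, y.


Tabular extended Euclidean (each row: r = 258*s + 274*t):
r=258, s=1, t=0
r=274, s=0, t=1
q=0: r=258, s=1, t=0   [258*(1) + 274*(0) = 258]
q=1: r=16, s=-1, t=1   [258*(-1) + 274*(1) = 16]
q=16: r=2, s=17, t=-16   [258*(17) + 274*(-16) = 2]
q=8: r=0, s=-137, t=129   [258*(-137) + 274*(129) = 0]
GCD = 2; from the row with r=2: x=17, y=-16
Check: 258*(17) + 274*(-16) = 4386 - 4384 = 2

GCD = 2, x = 17, y = -16


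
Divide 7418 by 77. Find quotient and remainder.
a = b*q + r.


7418 = 77 * 96 + 26
Check: 7392 + 26 = 7418

q = 96, r = 26


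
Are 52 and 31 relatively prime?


Euclidean algorithm:
52 = 1 * 31 + 21
31 = 1 * 21 + 10
21 = 2 * 10 + 1
10 = 10 * 1 + 0
GCD(52, 31) = 1

Yes, coprime (GCD = 1)


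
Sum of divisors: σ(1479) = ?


Divisors of 1479: 1, 3, 17, 29, 51, 87, 493, 1479
Sum = 1 + 3 + 17 + 29 + 51 + 87 + 493 + 1479 = 2160

σ(1479) = 2160


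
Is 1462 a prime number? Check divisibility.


1462 / 2 = 731 (exact division)
1462 is NOT prime.

No, 1462 is not prime


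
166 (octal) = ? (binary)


166 (base 8) = 118 (decimal)
118 (decimal) = 1110110 (base 2)


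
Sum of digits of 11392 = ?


1 + 1 + 3 + 9 + 2 = 16


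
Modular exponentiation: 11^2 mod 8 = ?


11^1 mod 8 = 3
11^2 mod 8 = 1


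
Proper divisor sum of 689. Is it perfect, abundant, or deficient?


Proper divisors: 1, 13, 53
Sum = 1 + 13 + 53 = 67
67 < 689 → deficient

s(689) = 67 (deficient)


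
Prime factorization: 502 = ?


502 / 2 = 251
251 / 251 = 1
502 = 2 × 251


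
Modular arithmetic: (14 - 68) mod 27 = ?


14 - 68 = -54
-54 mod 27 = 0


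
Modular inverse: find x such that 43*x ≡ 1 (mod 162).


Use the extended Euclidean algorithm on (162, 43); each row r = 162*s + 43*t:
r=162, s=1, t=0
r=43, s=0, t=1
q=3: r=33, s=1, t=-3   [162*(1) + 43*(-3) = 33]
q=1: r=10, s=-1, t=4   [162*(-1) + 43*(4) = 10]
q=3: r=3, s=4, t=-15   [162*(4) + 43*(-15) = 3]
q=3: r=1, s=-13, t=49   [162*(-13) + 43*(49) = 1]
q=3: r=0, s=43, t=-162   [162*(43) + 43*(-162) = 0]
GCD = 1 with t = 49, so 43*(49) ≡ 1 (mod 162)
Inverse = 49 mod 162 = 49
Check: 43 * 49 = 2107 ≡ 1 (mod 162)

43^(-1) ≡ 49 (mod 162)


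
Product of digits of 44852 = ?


4 × 4 × 8 × 5 × 2 = 1280


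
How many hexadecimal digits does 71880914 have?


71880914 in base 16 = 448D0D2
Number of digits = 7

7 digits (base 16)


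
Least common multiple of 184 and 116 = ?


GCD(184, 116) = 4
LCM = 184*116/4 = 21344/4 = 5336

LCM = 5336


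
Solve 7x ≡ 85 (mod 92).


GCD(7, 92) = 1, unique solution
a^(-1) mod 92 = 79
x = 79 * 85 mod 92 = 91

x ≡ 91 (mod 92)


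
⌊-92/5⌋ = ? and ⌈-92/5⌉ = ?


-92/5 = -18.4000
floor = -19
ceil = -18

floor = -19, ceil = -18


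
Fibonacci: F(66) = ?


Sequence: 1, 1, 2, 3, 5, 8, 13, 21, 34, 55, 89, 144, 233, 377, 610, 987, 1597, 2584, 4181, 6765, 10946, 17711, 28657, 46368, 75025, 121393, 196418, 317811, 514229, 832040, 1346269, 2178309, 3524578, 5702887, 9227465, 14930352, 24157817, 39088169, 63245986, 102334155, 165580141, 267914296, 433494437, 701408733, 1134903170, 1836311903, 2971215073, 4807526976, 7778742049, 12586269025, 20365011074, 32951280099, 53316291173, 86267571272, 139583862445, 225851433717, 365435296162, 591286729879, 956722026041, 1548008755920, 2504730781961, 4052739537881, 6557470319842, 10610209857723, 17167680177565, 27777890035288
F(66) = 27777890035288


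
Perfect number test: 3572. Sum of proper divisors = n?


Proper divisors of 3572: 1, 2, 4, 19, 38, 47, 76, 94, 188, 893, 1786
Sum = 1 + 2 + 4 + 19 + 38 + 47 + 76 + 94 + 188 + 893 + 1786 = 3148

No, 3572 is not perfect (3148 ≠ 3572)


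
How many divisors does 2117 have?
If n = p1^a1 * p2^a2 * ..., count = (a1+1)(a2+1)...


2117 = 29^1 × 73^1
d(2117) = (1+1) × (1+1) = 4

4 divisors


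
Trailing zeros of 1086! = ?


floor(1086/5) = 217
floor(1086/25) = 43
floor(1086/125) = 8
floor(1086/625) = 1
Total = 269

269 trailing zeros


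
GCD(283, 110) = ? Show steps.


283 = 2 * 110 + 63
110 = 1 * 63 + 47
63 = 1 * 47 + 16
47 = 2 * 16 + 15
16 = 1 * 15 + 1
15 = 15 * 1 + 0
GCD = 1


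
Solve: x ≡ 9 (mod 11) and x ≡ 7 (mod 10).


M = 11*10 = 110
M1 = M/11 = 10, M2 = M/10 = 11
M1^(-1) mod 11 = 10, M2^(-1) mod 10 = 1
x = 9*10*10 + 7*11*1 = 977
977 mod 110 = 97
Check: 97 mod 11 = 9 ✓, 97 mod 10 = 7 ✓

x ≡ 97 (mod 110)


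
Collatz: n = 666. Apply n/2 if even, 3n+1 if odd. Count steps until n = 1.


666 → 333 → 1000 → 500 → 250 → 125 → 376 → 188 → 94 → 47 → 142 → 71 → 214 → 107 → 322 → 161 → 484 → 242 → 121 → 364 → 182 → 91 → 274 → 137 → 412 → 206 → 103 → 310 → 155 → 466 → 233 → 700 → 350 → 175 → 526 → 263 → 790 → 395 → 1186 → 593 → 1780 → 890 → 445 → 1336 → 668 → 334 → 167 → 502 → 251 → 754 → 377 → 1132 → 566 → 283 → 850 → 425 → 1276 → 638 → 319 → 958 → 479 → 1438 → 719 → 2158 → 1079 → 3238 → 1619 → 4858 → 2429 → 7288 → 3644 → 1822 → 911 → 2734 → 1367 → 4102 → 2051 → 6154 → 3077 → 9232 → 4616 → 2308 → 1154 → 577 → 1732 → 866 → 433 → 1300 → 650 → 325 → 976 → 488 → 244 → 122 → 61 → 184 → 92 → 46 → 23 → 70 → 35 → 106 → 53 → 160 → 80 → 40 → 20 → 10 → 5 → 16 → 8 → 4 → 2 → 1
Total steps = 113

113 steps


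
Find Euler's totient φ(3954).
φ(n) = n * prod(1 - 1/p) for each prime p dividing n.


3954 = 2 × 3 × 659
Prime factors: 2, 3, 659
φ(3954) = 3954 × (1-1/2) × (1-1/3) × (1-1/659)
= 3954 × 1/2 × 2/3 × 658/659 = 1316

φ(3954) = 1316


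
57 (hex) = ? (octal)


57 (base 16) = 87 (decimal)
87 (decimal) = 127 (base 8)


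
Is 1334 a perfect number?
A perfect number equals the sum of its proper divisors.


Proper divisors of 1334: 1, 2, 23, 29, 46, 58, 667
Sum = 1 + 2 + 23 + 29 + 46 + 58 + 667 = 826

No, 1334 is not perfect (826 ≠ 1334)


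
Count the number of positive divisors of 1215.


1215 = 3^5 × 5^1
d(1215) = (5+1) × (1+1) = 12

12 divisors


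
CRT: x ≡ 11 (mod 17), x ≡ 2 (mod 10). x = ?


M = 17*10 = 170
M1 = M/17 = 10, M2 = M/10 = 17
M1^(-1) mod 17 = 12, M2^(-1) mod 10 = 3
x = 11*10*12 + 2*17*3 = 1422
1422 mod 170 = 62
Check: 62 mod 17 = 11 ✓, 62 mod 10 = 2 ✓

x ≡ 62 (mod 170)


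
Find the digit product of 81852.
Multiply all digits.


8 × 1 × 8 × 5 × 2 = 640


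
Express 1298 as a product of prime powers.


1298 / 2 = 649
649 / 11 = 59
59 / 59 = 1
1298 = 2 × 11 × 59


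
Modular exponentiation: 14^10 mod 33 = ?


14^1 mod 33 = 14
14^2 mod 33 = 31
14^3 mod 33 = 5
14^4 mod 33 = 4
14^5 mod 33 = 23
14^6 mod 33 = 25
14^7 mod 33 = 20
14^8 mod 33 = 16
14^9 mod 33 = 26
14^10 mod 33 = 1


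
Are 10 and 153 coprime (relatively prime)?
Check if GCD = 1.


Euclidean algorithm:
153 = 15 * 10 + 3
10 = 3 * 3 + 1
3 = 3 * 1 + 0
GCD(10, 153) = 1

Yes, coprime (GCD = 1)


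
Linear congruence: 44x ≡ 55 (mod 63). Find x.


GCD(44, 63) = 1, unique solution
a^(-1) mod 63 = 53
x = 53 * 55 mod 63 = 17

x ≡ 17 (mod 63)


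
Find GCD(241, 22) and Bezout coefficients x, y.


Tabular extended Euclidean (each row: r = 241*s + 22*t):
r=241, s=1, t=0
r=22, s=0, t=1
q=10: r=21, s=1, t=-10   [241*(1) + 22*(-10) = 21]
q=1: r=1, s=-1, t=11   [241*(-1) + 22*(11) = 1]
q=21: r=0, s=22, t=-241   [241*(22) + 22*(-241) = 0]
GCD = 1; from the row with r=1: x=-1, y=11
Check: 241*(-1) + 22*(11) = -241 + 242 = 1

GCD = 1, x = -1, y = 11


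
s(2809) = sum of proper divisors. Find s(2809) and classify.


Proper divisors: 1, 53
Sum = 1 + 53 = 54
54 < 2809 → deficient

s(2809) = 54 (deficient)


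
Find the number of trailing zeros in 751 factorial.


floor(751/5) = 150
floor(751/25) = 30
floor(751/125) = 6
floor(751/625) = 1
Total = 187

187 trailing zeros


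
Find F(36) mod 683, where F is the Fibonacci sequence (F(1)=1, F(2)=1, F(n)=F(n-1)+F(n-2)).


F(k) mod 683 for k=1..36:
1, 1, 2, 3, 5, 8, 13, 21, 34, 55, 89, 144, 233, 377, 610, 304, 231, 535, 83, 618, 18, 636, 654, 607, 578, 502, 397, 216, 613, 146, 76, 222, 298, 520, 135, 655
F(36) mod 683 = 655


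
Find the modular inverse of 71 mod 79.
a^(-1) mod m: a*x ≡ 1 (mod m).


Use the extended Euclidean algorithm on (79, 71); each row r = 79*s + 71*t:
r=79, s=1, t=0
r=71, s=0, t=1
q=1: r=8, s=1, t=-1   [79*(1) + 71*(-1) = 8]
q=8: r=7, s=-8, t=9   [79*(-8) + 71*(9) = 7]
q=1: r=1, s=9, t=-10   [79*(9) + 71*(-10) = 1]
q=7: r=0, s=-71, t=79   [79*(-71) + 71*(79) = 0]
GCD = 1 with t = -10, so 71*(-10) ≡ 1 (mod 79)
Inverse = -10 mod 79 = 69
Check: 71 * 69 = 4899 ≡ 1 (mod 79)

71^(-1) ≡ 69 (mod 79)


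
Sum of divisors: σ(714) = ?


Divisors of 714: 1, 2, 3, 6, 7, 14, 17, 21, 34, 42, 51, 102, 119, 238, 357, 714
Sum = 1 + 2 + 3 + 6 + 7 + 14 + 17 + 21 + 34 + 42 + 51 + 102 + 119 + 238 + 357 + 714 = 1728

σ(714) = 1728


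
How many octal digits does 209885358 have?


209885358 in base 8 = 1440514256
Number of digits = 10

10 digits (base 8)


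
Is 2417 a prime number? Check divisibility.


Check divisors up to sqrt(2417) = 49.1630
No divisors found.
2417 is prime.

Yes, 2417 is prime


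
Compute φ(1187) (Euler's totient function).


1187 = 1187
Prime factors: 1187
φ(1187) = 1187 × (1-1/1187)
= 1187 × 1186/1187 = 1186

φ(1187) = 1186


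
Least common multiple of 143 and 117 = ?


GCD(143, 117) = 13
LCM = 143*117/13 = 16731/13 = 1287

LCM = 1287


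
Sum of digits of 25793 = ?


2 + 5 + 7 + 9 + 3 = 26


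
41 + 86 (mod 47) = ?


41 + 86 = 127
127 mod 47 = 33


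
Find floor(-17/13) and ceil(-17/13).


-17/13 = -1.3077
floor = -2
ceil = -1

floor = -2, ceil = -1


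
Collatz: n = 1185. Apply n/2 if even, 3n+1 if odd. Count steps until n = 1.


1185 → 3556 → 1778 → 889 → 2668 → 1334 → 667 → 2002 → 1001 → 3004 → 1502 → 751 → 2254 → 1127 → 3382 → 1691 → 5074 → 2537 → 7612 → 3806 → 1903 → 5710 → 2855 → 8566 → 4283 → 12850 → 6425 → 19276 → 9638 → 4819 → 14458 → 7229 → 21688 → 10844 → 5422 → 2711 → 8134 → 4067 → 12202 → 6101 → 18304 → 9152 → 4576 → 2288 → 1144 → 572 → 286 → 143 → 430 → 215 → 646 → 323 → 970 → 485 → 1456 → 728 → 364 → 182 → 91 → 274 → 137 → 412 → 206 → 103 → 310 → 155 → 466 → 233 → 700 → 350 → 175 → 526 → 263 → 790 → 395 → 1186 → 593 → 1780 → 890 → 445 → 1336 → 668 → 334 → 167 → 502 → 251 → 754 → 377 → 1132 → 566 → 283 → 850 → 425 → 1276 → 638 → 319 → 958 → 479 → 1438 → 719 → 2158 → 1079 → 3238 → 1619 → 4858 → 2429 → 7288 → 3644 → 1822 → 911 → 2734 → 1367 → 4102 → 2051 → 6154 → 3077 → 9232 → 4616 → 2308 → 1154 → 577 → 1732 → 866 → 433 → 1300 → 650 → 325 → 976 → 488 → 244 → 122 → 61 → 184 → 92 → 46 → 23 → 70 → 35 → 106 → 53 → 160 → 80 → 40 → 20 → 10 → 5 → 16 → 8 → 4 → 2 → 1
Total steps = 150

150 steps


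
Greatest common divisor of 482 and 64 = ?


482 = 7 * 64 + 34
64 = 1 * 34 + 30
34 = 1 * 30 + 4
30 = 7 * 4 + 2
4 = 2 * 2 + 0
GCD = 2


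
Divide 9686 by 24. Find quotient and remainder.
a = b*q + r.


9686 = 24 * 403 + 14
Check: 9672 + 14 = 9686

q = 403, r = 14


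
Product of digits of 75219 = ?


7 × 5 × 2 × 1 × 9 = 630


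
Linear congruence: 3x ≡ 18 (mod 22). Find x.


GCD(3, 22) = 1, unique solution
a^(-1) mod 22 = 15
x = 15 * 18 mod 22 = 6

x ≡ 6 (mod 22)


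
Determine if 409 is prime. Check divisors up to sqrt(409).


Check divisors up to sqrt(409) = 20.2237
No divisors found.
409 is prime.

Yes, 409 is prime


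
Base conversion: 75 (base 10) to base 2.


75 (base 10) = 75 (decimal)
75 (decimal) = 1001011 (base 2)


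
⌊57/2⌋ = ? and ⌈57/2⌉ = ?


57/2 = 28.5000
floor = 28
ceil = 29

floor = 28, ceil = 29


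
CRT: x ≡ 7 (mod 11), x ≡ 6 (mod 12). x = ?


M = 11*12 = 132
M1 = M/11 = 12, M2 = M/12 = 11
M1^(-1) mod 11 = 1, M2^(-1) mod 12 = 11
x = 7*12*1 + 6*11*11 = 810
810 mod 132 = 18
Check: 18 mod 11 = 7 ✓, 18 mod 12 = 6 ✓

x ≡ 18 (mod 132)


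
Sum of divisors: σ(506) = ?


Divisors of 506: 1, 2, 11, 22, 23, 46, 253, 506
Sum = 1 + 2 + 11 + 22 + 23 + 46 + 253 + 506 = 864

σ(506) = 864


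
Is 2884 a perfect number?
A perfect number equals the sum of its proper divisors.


Proper divisors of 2884: 1, 2, 4, 7, 14, 28, 103, 206, 412, 721, 1442
Sum = 1 + 2 + 4 + 7 + 14 + 28 + 103 + 206 + 412 + 721 + 1442 = 2940

No, 2884 is not perfect (2940 ≠ 2884)


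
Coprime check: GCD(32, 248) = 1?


Euclidean algorithm:
248 = 7 * 32 + 24
32 = 1 * 24 + 8
24 = 3 * 8 + 0
GCD(32, 248) = 8

No, not coprime (GCD = 8)


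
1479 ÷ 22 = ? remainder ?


1479 = 22 * 67 + 5
Check: 1474 + 5 = 1479

q = 67, r = 5


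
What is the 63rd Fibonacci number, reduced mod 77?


F(k) mod 77 for k=1..63:
1, 1, 2, 3, 5, 8, 13, 21, 34, 55, 12, 67, 2, 69, 71, 63, 57, 43, 23, 66, 12, 1, 13, 14, 27, 41, 68, 32, 23, 55, 1, 56, 57, 36, 16, 52, 68, 43, 34, 0, 34, 34, 68, 25, 16, 41, 57, 21, 1, 22, 23, 45, 68, 36, 27, 63, 13, 76, 12, 11, 23, 34, 57
F(63) mod 77 = 57


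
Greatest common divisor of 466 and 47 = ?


466 = 9 * 47 + 43
47 = 1 * 43 + 4
43 = 10 * 4 + 3
4 = 1 * 3 + 1
3 = 3 * 1 + 0
GCD = 1


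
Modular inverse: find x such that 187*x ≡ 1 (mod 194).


Use the extended Euclidean algorithm on (194, 187); each row r = 194*s + 187*t:
r=194, s=1, t=0
r=187, s=0, t=1
q=1: r=7, s=1, t=-1   [194*(1) + 187*(-1) = 7]
q=26: r=5, s=-26, t=27   [194*(-26) + 187*(27) = 5]
q=1: r=2, s=27, t=-28   [194*(27) + 187*(-28) = 2]
q=2: r=1, s=-80, t=83   [194*(-80) + 187*(83) = 1]
q=2: r=0, s=187, t=-194   [194*(187) + 187*(-194) = 0]
GCD = 1 with t = 83, so 187*(83) ≡ 1 (mod 194)
Inverse = 83 mod 194 = 83
Check: 187 * 83 = 15521 ≡ 1 (mod 194)

187^(-1) ≡ 83 (mod 194)


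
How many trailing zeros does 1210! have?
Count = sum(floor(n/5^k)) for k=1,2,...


floor(1210/5) = 242
floor(1210/25) = 48
floor(1210/125) = 9
floor(1210/625) = 1
Total = 300

300 trailing zeros


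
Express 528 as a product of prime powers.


528 / 2 = 264
264 / 2 = 132
132 / 2 = 66
66 / 2 = 33
33 / 3 = 11
11 / 11 = 1
528 = 2^4 × 3 × 11


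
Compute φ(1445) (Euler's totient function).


1445 = 5 × 17^2
Prime factors: 5, 17
φ(1445) = 1445 × (1-1/5) × (1-1/17)
= 1445 × 4/5 × 16/17 = 1088

φ(1445) = 1088


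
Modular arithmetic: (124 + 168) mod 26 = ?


124 + 168 = 292
292 mod 26 = 6


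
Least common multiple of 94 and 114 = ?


GCD(94, 114) = 2
LCM = 94*114/2 = 10716/2 = 5358

LCM = 5358


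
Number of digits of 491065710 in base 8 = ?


491065710 in base 8 = 3521210556
Number of digits = 10

10 digits (base 8)


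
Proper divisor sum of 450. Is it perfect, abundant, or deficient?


Proper divisors: 1, 2, 3, 5, 6, 9, 10, 15, 18, 25, 30, 45, 50, 75, 90, 150, 225
Sum = 1 + 2 + 3 + 5 + 6 + 9 + 10 + 15 + 18 + 25 + 30 + 45 + 50 + 75 + 90 + 150 + 225 = 759
759 > 450 → abundant

s(450) = 759 (abundant)


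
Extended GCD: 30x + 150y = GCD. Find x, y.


Tabular extended Euclidean (each row: r = 30*s + 150*t):
r=30, s=1, t=0
r=150, s=0, t=1
q=0: r=30, s=1, t=0   [30*(1) + 150*(0) = 30]
q=5: r=0, s=-5, t=1   [30*(-5) + 150*(1) = 0]
GCD = 30; from the row with r=30: x=1, y=0
Check: 30*(1) + 150*(0) = 30 + 0 = 30

GCD = 30, x = 1, y = 0


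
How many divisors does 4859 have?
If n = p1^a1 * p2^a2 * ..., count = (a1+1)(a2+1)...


4859 = 43^1 × 113^1
d(4859) = (1+1) × (1+1) = 4

4 divisors


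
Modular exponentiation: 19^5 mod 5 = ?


19^1 mod 5 = 4
19^2 mod 5 = 1
19^3 mod 5 = 4
19^4 mod 5 = 1
19^5 mod 5 = 4


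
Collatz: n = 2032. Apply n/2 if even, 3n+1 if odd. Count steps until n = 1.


2032 → 1016 → 508 → 254 → 127 → 382 → 191 → 574 → 287 → 862 → 431 → 1294 → 647 → 1942 → 971 → 2914 → 1457 → 4372 → 2186 → 1093 → 3280 → 1640 → 820 → 410 → 205 → 616 → 308 → 154 → 77 → 232 → 116 → 58 → 29 → 88 → 44 → 22 → 11 → 34 → 17 → 52 → 26 → 13 → 40 → 20 → 10 → 5 → 16 → 8 → 4 → 2 → 1
Total steps = 50

50 steps


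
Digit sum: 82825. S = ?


8 + 2 + 8 + 2 + 5 = 25


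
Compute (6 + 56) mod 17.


6 + 56 = 62
62 mod 17 = 11


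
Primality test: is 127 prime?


Check divisors up to sqrt(127) = 11.2694
No divisors found.
127 is prime.

Yes, 127 is prime


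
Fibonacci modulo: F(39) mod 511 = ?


F(k) mod 511 for k=1..39:
1, 1, 2, 3, 5, 8, 13, 21, 34, 55, 89, 144, 233, 377, 99, 476, 64, 29, 93, 122, 215, 337, 41, 378, 419, 286, 194, 480, 163, 132, 295, 427, 211, 127, 338, 465, 292, 246, 27
F(39) mod 511 = 27


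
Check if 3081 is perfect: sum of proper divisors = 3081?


Proper divisors of 3081: 1, 3, 13, 39, 79, 237, 1027
Sum = 1 + 3 + 13 + 39 + 79 + 237 + 1027 = 1399

No, 3081 is not perfect (1399 ≠ 3081)


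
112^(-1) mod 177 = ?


Use the extended Euclidean algorithm on (177, 112); each row r = 177*s + 112*t:
r=177, s=1, t=0
r=112, s=0, t=1
q=1: r=65, s=1, t=-1   [177*(1) + 112*(-1) = 65]
q=1: r=47, s=-1, t=2   [177*(-1) + 112*(2) = 47]
q=1: r=18, s=2, t=-3   [177*(2) + 112*(-3) = 18]
q=2: r=11, s=-5, t=8   [177*(-5) + 112*(8) = 11]
q=1: r=7, s=7, t=-11   [177*(7) + 112*(-11) = 7]
q=1: r=4, s=-12, t=19   [177*(-12) + 112*(19) = 4]
q=1: r=3, s=19, t=-30   [177*(19) + 112*(-30) = 3]
q=1: r=1, s=-31, t=49   [177*(-31) + 112*(49) = 1]
q=3: r=0, s=112, t=-177   [177*(112) + 112*(-177) = 0]
GCD = 1 with t = 49, so 112*(49) ≡ 1 (mod 177)
Inverse = 49 mod 177 = 49
Check: 112 * 49 = 5488 ≡ 1 (mod 177)

112^(-1) ≡ 49 (mod 177)


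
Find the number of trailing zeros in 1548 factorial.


floor(1548/5) = 309
floor(1548/25) = 61
floor(1548/125) = 12
floor(1548/625) = 2
Total = 384

384 trailing zeros


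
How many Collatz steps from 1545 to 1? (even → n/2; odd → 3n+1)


1545 → 4636 → 2318 → 1159 → 3478 → 1739 → 5218 → 2609 → 7828 → 3914 → 1957 → 5872 → 2936 → 1468 → 734 → 367 → 1102 → 551 → 1654 → 827 → 2482 → 1241 → 3724 → 1862 → 931 → 2794 → 1397 → 4192 → 2096 → 1048 → 524 → 262 → 131 → 394 → 197 → 592 → 296 → 148 → 74 → 37 → 112 → 56 → 28 → 14 → 7 → 22 → 11 → 34 → 17 → 52 → 26 → 13 → 40 → 20 → 10 → 5 → 16 → 8 → 4 → 2 → 1
Total steps = 60

60 steps


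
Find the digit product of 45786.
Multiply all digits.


4 × 5 × 7 × 8 × 6 = 6720


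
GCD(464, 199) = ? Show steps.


464 = 2 * 199 + 66
199 = 3 * 66 + 1
66 = 66 * 1 + 0
GCD = 1


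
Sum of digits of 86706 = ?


8 + 6 + 7 + 0 + 6 = 27


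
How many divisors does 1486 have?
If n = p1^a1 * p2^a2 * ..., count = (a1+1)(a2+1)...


1486 = 2^1 × 743^1
d(1486) = (1+1) × (1+1) = 4

4 divisors


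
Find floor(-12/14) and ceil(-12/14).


-12/14 = -0.8571
floor = -1
ceil = 0

floor = -1, ceil = 0


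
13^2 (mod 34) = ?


13^1 mod 34 = 13
13^2 mod 34 = 33


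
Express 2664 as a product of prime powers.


2664 / 2 = 1332
1332 / 2 = 666
666 / 2 = 333
333 / 3 = 111
111 / 3 = 37
37 / 37 = 1
2664 = 2^3 × 3^2 × 37


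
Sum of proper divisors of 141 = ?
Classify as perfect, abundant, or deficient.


Proper divisors: 1, 3, 47
Sum = 1 + 3 + 47 = 51
51 < 141 → deficient

s(141) = 51 (deficient)


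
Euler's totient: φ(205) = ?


205 = 5 × 41
Prime factors: 5, 41
φ(205) = 205 × (1-1/5) × (1-1/41)
= 205 × 4/5 × 40/41 = 160

φ(205) = 160


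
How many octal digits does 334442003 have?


334442003 in base 8 = 2373627023
Number of digits = 10

10 digits (base 8)


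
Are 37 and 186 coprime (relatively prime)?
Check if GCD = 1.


Euclidean algorithm:
186 = 5 * 37 + 1
37 = 37 * 1 + 0
GCD(37, 186) = 1

Yes, coprime (GCD = 1)


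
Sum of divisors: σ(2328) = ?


Divisors of 2328: 1, 2, 3, 4, 6, 8, 12, 24, 97, 194, 291, 388, 582, 776, 1164, 2328
Sum = 1 + 2 + 3 + 4 + 6 + 8 + 12 + 24 + 97 + 194 + 291 + 388 + 582 + 776 + 1164 + 2328 = 5880

σ(2328) = 5880


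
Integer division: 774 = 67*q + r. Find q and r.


774 = 67 * 11 + 37
Check: 737 + 37 = 774

q = 11, r = 37


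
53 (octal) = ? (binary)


53 (base 8) = 43 (decimal)
43 (decimal) = 101011 (base 2)


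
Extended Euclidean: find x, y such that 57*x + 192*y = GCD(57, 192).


Tabular extended Euclidean (each row: r = 57*s + 192*t):
r=57, s=1, t=0
r=192, s=0, t=1
q=0: r=57, s=1, t=0   [57*(1) + 192*(0) = 57]
q=3: r=21, s=-3, t=1   [57*(-3) + 192*(1) = 21]
q=2: r=15, s=7, t=-2   [57*(7) + 192*(-2) = 15]
q=1: r=6, s=-10, t=3   [57*(-10) + 192*(3) = 6]
q=2: r=3, s=27, t=-8   [57*(27) + 192*(-8) = 3]
q=2: r=0, s=-64, t=19   [57*(-64) + 192*(19) = 0]
GCD = 3; from the row with r=3: x=27, y=-8
Check: 57*(27) + 192*(-8) = 1539 - 1536 = 3

GCD = 3, x = 27, y = -8


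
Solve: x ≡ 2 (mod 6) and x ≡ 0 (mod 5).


M = 6*5 = 30
M1 = M/6 = 5, M2 = M/5 = 6
M1^(-1) mod 6 = 5, M2^(-1) mod 5 = 1
x = 2*5*5 + 0*6*1 = 50
50 mod 30 = 20
Check: 20 mod 6 = 2 ✓, 20 mod 5 = 0 ✓

x ≡ 20 (mod 30)


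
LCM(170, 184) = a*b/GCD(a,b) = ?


GCD(170, 184) = 2
LCM = 170*184/2 = 31280/2 = 15640

LCM = 15640


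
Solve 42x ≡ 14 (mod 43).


GCD(42, 43) = 1, unique solution
a^(-1) mod 43 = 42
x = 42 * 14 mod 43 = 29

x ≡ 29 (mod 43)


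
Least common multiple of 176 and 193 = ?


GCD(176, 193) = 1
LCM = 176*193/1 = 33968/1 = 33968

LCM = 33968


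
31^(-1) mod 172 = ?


Use the extended Euclidean algorithm on (172, 31); each row r = 172*s + 31*t:
r=172, s=1, t=0
r=31, s=0, t=1
q=5: r=17, s=1, t=-5   [172*(1) + 31*(-5) = 17]
q=1: r=14, s=-1, t=6   [172*(-1) + 31*(6) = 14]
q=1: r=3, s=2, t=-11   [172*(2) + 31*(-11) = 3]
q=4: r=2, s=-9, t=50   [172*(-9) + 31*(50) = 2]
q=1: r=1, s=11, t=-61   [172*(11) + 31*(-61) = 1]
q=2: r=0, s=-31, t=172   [172*(-31) + 31*(172) = 0]
GCD = 1 with t = -61, so 31*(-61) ≡ 1 (mod 172)
Inverse = -61 mod 172 = 111
Check: 31 * 111 = 3441 ≡ 1 (mod 172)

31^(-1) ≡ 111 (mod 172)


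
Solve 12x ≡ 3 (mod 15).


GCD(12, 15) = 3 divides 3
Divide: 4x ≡ 1 (mod 5)
x ≡ 4 (mod 5)


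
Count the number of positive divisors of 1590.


1590 = 2^1 × 3^1 × 5^1 × 53^1
d(1590) = (1+1) × (1+1) × (1+1) × (1+1) = 16

16 divisors


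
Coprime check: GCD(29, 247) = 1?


Euclidean algorithm:
247 = 8 * 29 + 15
29 = 1 * 15 + 14
15 = 1 * 14 + 1
14 = 14 * 1 + 0
GCD(29, 247) = 1

Yes, coprime (GCD = 1)


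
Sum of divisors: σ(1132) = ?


Divisors of 1132: 1, 2, 4, 283, 566, 1132
Sum = 1 + 2 + 4 + 283 + 566 + 1132 = 1988

σ(1132) = 1988


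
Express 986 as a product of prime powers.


986 / 2 = 493
493 / 17 = 29
29 / 29 = 1
986 = 2 × 17 × 29


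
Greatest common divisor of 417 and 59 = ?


417 = 7 * 59 + 4
59 = 14 * 4 + 3
4 = 1 * 3 + 1
3 = 3 * 1 + 0
GCD = 1


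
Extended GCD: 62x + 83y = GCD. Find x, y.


Tabular extended Euclidean (each row: r = 62*s + 83*t):
r=62, s=1, t=0
r=83, s=0, t=1
q=0: r=62, s=1, t=0   [62*(1) + 83*(0) = 62]
q=1: r=21, s=-1, t=1   [62*(-1) + 83*(1) = 21]
q=2: r=20, s=3, t=-2   [62*(3) + 83*(-2) = 20]
q=1: r=1, s=-4, t=3   [62*(-4) + 83*(3) = 1]
q=20: r=0, s=83, t=-62   [62*(83) + 83*(-62) = 0]
GCD = 1; from the row with r=1: x=-4, y=3
Check: 62*(-4) + 83*(3) = -248 + 249 = 1

GCD = 1, x = -4, y = 3


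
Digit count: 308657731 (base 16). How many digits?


308657731 in base 16 = 1265BE43
Number of digits = 8

8 digits (base 16)


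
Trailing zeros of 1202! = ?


floor(1202/5) = 240
floor(1202/25) = 48
floor(1202/125) = 9
floor(1202/625) = 1
Total = 298

298 trailing zeros


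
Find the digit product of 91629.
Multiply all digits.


9 × 1 × 6 × 2 × 9 = 972


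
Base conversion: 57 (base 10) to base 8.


57 (base 10) = 57 (decimal)
57 (decimal) = 71 (base 8)


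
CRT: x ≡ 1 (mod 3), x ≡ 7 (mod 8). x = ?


M = 3*8 = 24
M1 = M/3 = 8, M2 = M/8 = 3
M1^(-1) mod 3 = 2, M2^(-1) mod 8 = 3
x = 1*8*2 + 7*3*3 = 79
79 mod 24 = 7
Check: 7 mod 3 = 1 ✓, 7 mod 8 = 7 ✓

x ≡ 7 (mod 24)


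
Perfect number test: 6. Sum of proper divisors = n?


Proper divisors of 6: 1, 2, 3
Sum = 1 + 2 + 3 = 6

Yes, 6 is perfect (6 = 6)


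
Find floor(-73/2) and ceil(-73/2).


-73/2 = -36.5000
floor = -37
ceil = -36

floor = -37, ceil = -36


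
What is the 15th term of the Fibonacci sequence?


Sequence: 1, 1, 2, 3, 5, 8, 13, 21, 34, 55, 89, 144, 233, 377, 610
F(15) = 610


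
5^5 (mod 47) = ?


5^1 mod 47 = 5
5^2 mod 47 = 25
5^3 mod 47 = 31
5^4 mod 47 = 14
5^5 mod 47 = 23


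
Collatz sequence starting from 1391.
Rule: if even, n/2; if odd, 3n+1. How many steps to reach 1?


1391 → 4174 → 2087 → 6262 → 3131 → 9394 → 4697 → 14092 → 7046 → 3523 → 10570 → 5285 → 15856 → 7928 → 3964 → 1982 → 991 → 2974 → 1487 → 4462 → 2231 → 6694 → 3347 → 10042 → 5021 → 15064 → 7532 → 3766 → 1883 → 5650 → 2825 → 8476 → 4238 → 2119 → 6358 → 3179 → 9538 → 4769 → 14308 → 7154 → 3577 → 10732 → 5366 → 2683 → 8050 → 4025 → 12076 → 6038 → 3019 → 9058 → 4529 → 13588 → 6794 → 3397 → 10192 → 5096 → 2548 → 1274 → 637 → 1912 → 956 → 478 → 239 → 718 → 359 → 1078 → 539 → 1618 → 809 → 2428 → 1214 → 607 → 1822 → 911 → 2734 → 1367 → 4102 → 2051 → 6154 → 3077 → 9232 → 4616 → 2308 → 1154 → 577 → 1732 → 866 → 433 → 1300 → 650 → 325 → 976 → 488 → 244 → 122 → 61 → 184 → 92 → 46 → 23 → 70 → 35 → 106 → 53 → 160 → 80 → 40 → 20 → 10 → 5 → 16 → 8 → 4 → 2 → 1
Total steps = 114

114 steps


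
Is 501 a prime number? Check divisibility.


501 / 3 = 167 (exact division)
501 is NOT prime.

No, 501 is not prime


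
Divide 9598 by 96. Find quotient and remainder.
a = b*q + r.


9598 = 96 * 99 + 94
Check: 9504 + 94 = 9598

q = 99, r = 94


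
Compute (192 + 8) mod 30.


192 + 8 = 200
200 mod 30 = 20


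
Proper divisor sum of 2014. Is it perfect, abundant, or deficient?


Proper divisors: 1, 2, 19, 38, 53, 106, 1007
Sum = 1 + 2 + 19 + 38 + 53 + 106 + 1007 = 1226
1226 < 2014 → deficient

s(2014) = 1226 (deficient)


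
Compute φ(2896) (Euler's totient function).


2896 = 2^4 × 181
Prime factors: 2, 181
φ(2896) = 2896 × (1-1/2) × (1-1/181)
= 2896 × 1/2 × 180/181 = 1440

φ(2896) = 1440


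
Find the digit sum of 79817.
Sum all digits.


7 + 9 + 8 + 1 + 7 = 32


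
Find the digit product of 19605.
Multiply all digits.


1 × 9 × 6 × 0 × 5 = 0


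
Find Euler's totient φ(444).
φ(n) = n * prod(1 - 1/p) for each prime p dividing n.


444 = 2^2 × 3 × 37
Prime factors: 2, 3, 37
φ(444) = 444 × (1-1/2) × (1-1/3) × (1-1/37)
= 444 × 1/2 × 2/3 × 36/37 = 144

φ(444) = 144


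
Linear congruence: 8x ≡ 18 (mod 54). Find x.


GCD(8, 54) = 2 divides 18
Divide: 4x ≡ 9 (mod 27)
x ≡ 9 (mod 27)


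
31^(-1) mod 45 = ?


Use the extended Euclidean algorithm on (45, 31); each row r = 45*s + 31*t:
r=45, s=1, t=0
r=31, s=0, t=1
q=1: r=14, s=1, t=-1   [45*(1) + 31*(-1) = 14]
q=2: r=3, s=-2, t=3   [45*(-2) + 31*(3) = 3]
q=4: r=2, s=9, t=-13   [45*(9) + 31*(-13) = 2]
q=1: r=1, s=-11, t=16   [45*(-11) + 31*(16) = 1]
q=2: r=0, s=31, t=-45   [45*(31) + 31*(-45) = 0]
GCD = 1 with t = 16, so 31*(16) ≡ 1 (mod 45)
Inverse = 16 mod 45 = 16
Check: 31 * 16 = 496 ≡ 1 (mod 45)

31^(-1) ≡ 16 (mod 45)
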